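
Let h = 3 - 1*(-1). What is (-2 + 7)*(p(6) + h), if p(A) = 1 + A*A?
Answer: 205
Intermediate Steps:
p(A) = 1 + A²
h = 4 (h = 3 + 1 = 4)
(-2 + 7)*(p(6) + h) = (-2 + 7)*((1 + 6²) + 4) = 5*((1 + 36) + 4) = 5*(37 + 4) = 5*41 = 205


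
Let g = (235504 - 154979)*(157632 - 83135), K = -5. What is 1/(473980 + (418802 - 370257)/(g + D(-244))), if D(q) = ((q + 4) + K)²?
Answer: 1199786190/568674658345909 ≈ 2.1098e-6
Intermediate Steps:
g = 5998870925 (g = 80525*74497 = 5998870925)
D(q) = (-1 + q)² (D(q) = ((q + 4) - 5)² = ((4 + q) - 5)² = (-1 + q)²)
1/(473980 + (418802 - 370257)/(g + D(-244))) = 1/(473980 + (418802 - 370257)/(5998870925 + (-1 - 244)²)) = 1/(473980 + 48545/(5998870925 + (-245)²)) = 1/(473980 + 48545/(5998870925 + 60025)) = 1/(473980 + 48545/5998930950) = 1/(473980 + 48545*(1/5998930950)) = 1/(473980 + 9709/1199786190) = 1/(568674658345909/1199786190) = 1199786190/568674658345909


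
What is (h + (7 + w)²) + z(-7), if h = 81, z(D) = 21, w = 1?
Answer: 166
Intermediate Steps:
(h + (7 + w)²) + z(-7) = (81 + (7 + 1)²) + 21 = (81 + 8²) + 21 = (81 + 64) + 21 = 145 + 21 = 166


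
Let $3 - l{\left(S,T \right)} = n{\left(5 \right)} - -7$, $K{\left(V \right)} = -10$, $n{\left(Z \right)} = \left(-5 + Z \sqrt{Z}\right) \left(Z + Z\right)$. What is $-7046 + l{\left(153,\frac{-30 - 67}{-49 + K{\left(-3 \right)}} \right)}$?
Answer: $-7000 - 50 \sqrt{5} \approx -7111.8$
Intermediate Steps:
$n{\left(Z \right)} = 2 Z \left(-5 + Z^{\frac{3}{2}}\right)$ ($n{\left(Z \right)} = \left(-5 + Z^{\frac{3}{2}}\right) 2 Z = 2 Z \left(-5 + Z^{\frac{3}{2}}\right)$)
$l{\left(S,T \right)} = 46 - 50 \sqrt{5}$ ($l{\left(S,T \right)} = 3 - \left(\left(\left(-10\right) 5 + 2 \cdot 5^{\frac{5}{2}}\right) - -7\right) = 3 - \left(\left(-50 + 2 \cdot 25 \sqrt{5}\right) + 7\right) = 3 - \left(\left(-50 + 50 \sqrt{5}\right) + 7\right) = 3 - \left(-43 + 50 \sqrt{5}\right) = 3 + \left(43 - 50 \sqrt{5}\right) = 46 - 50 \sqrt{5}$)
$-7046 + l{\left(153,\frac{-30 - 67}{-49 + K{\left(-3 \right)}} \right)} = -7046 + \left(46 - 50 \sqrt{5}\right) = -7000 - 50 \sqrt{5}$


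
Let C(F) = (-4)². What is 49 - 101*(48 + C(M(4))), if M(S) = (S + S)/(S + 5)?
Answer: -6415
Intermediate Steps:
M(S) = 2*S/(5 + S) (M(S) = (2*S)/(5 + S) = 2*S/(5 + S))
C(F) = 16
49 - 101*(48 + C(M(4))) = 49 - 101*(48 + 16) = 49 - 101*64 = 49 - 6464 = -6415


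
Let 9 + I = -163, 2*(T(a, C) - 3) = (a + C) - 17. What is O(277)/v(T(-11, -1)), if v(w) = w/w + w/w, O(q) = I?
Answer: -86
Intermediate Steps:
T(a, C) = -11/2 + C/2 + a/2 (T(a, C) = 3 + ((a + C) - 17)/2 = 3 + ((C + a) - 17)/2 = 3 + (-17 + C + a)/2 = 3 + (-17/2 + C/2 + a/2) = -11/2 + C/2 + a/2)
I = -172 (I = -9 - 163 = -172)
O(q) = -172
v(w) = 2 (v(w) = 1 + 1 = 2)
O(277)/v(T(-11, -1)) = -172/2 = -172*½ = -86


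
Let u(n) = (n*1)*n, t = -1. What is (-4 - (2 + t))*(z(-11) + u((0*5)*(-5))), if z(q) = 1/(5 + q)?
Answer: 5/6 ≈ 0.83333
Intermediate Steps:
u(n) = n**2 (u(n) = n*n = n**2)
(-4 - (2 + t))*(z(-11) + u((0*5)*(-5))) = (-4 - (2 - 1))*(1/(5 - 11) + ((0*5)*(-5))**2) = (-4 - 1*1)*(1/(-6) + (0*(-5))**2) = (-4 - 1)*(-1/6 + 0**2) = -5*(-1/6 + 0) = -5*(-1/6) = 5/6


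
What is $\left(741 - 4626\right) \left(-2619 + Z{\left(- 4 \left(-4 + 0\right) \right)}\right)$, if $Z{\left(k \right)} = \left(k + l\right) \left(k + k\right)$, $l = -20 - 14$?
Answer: $12412575$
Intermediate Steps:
$l = -34$ ($l = -20 - 14 = -34$)
$Z{\left(k \right)} = 2 k \left(-34 + k\right)$ ($Z{\left(k \right)} = \left(k - 34\right) \left(k + k\right) = \left(-34 + k\right) 2 k = 2 k \left(-34 + k\right)$)
$\left(741 - 4626\right) \left(-2619 + Z{\left(- 4 \left(-4 + 0\right) \right)}\right) = \left(741 - 4626\right) \left(-2619 + 2 \left(- 4 \left(-4 + 0\right)\right) \left(-34 - 4 \left(-4 + 0\right)\right)\right) = - 3885 \left(-2619 + 2 \left(\left(-4\right) \left(-4\right)\right) \left(-34 - -16\right)\right) = - 3885 \left(-2619 + 2 \cdot 16 \left(-34 + 16\right)\right) = - 3885 \left(-2619 + 2 \cdot 16 \left(-18\right)\right) = - 3885 \left(-2619 - 576\right) = \left(-3885\right) \left(-3195\right) = 12412575$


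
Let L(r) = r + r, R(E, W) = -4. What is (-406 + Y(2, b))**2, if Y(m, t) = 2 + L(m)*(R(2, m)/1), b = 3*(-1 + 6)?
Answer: 176400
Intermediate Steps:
b = 15 (b = 3*5 = 15)
L(r) = 2*r
Y(m, t) = 2 - 8*m (Y(m, t) = 2 + (2*m)*(-4/1) = 2 + (2*m)*(-4*1) = 2 + (2*m)*(-4) = 2 - 8*m)
(-406 + Y(2, b))**2 = (-406 + (2 - 8*2))**2 = (-406 + (2 - 16))**2 = (-406 - 14)**2 = (-420)**2 = 176400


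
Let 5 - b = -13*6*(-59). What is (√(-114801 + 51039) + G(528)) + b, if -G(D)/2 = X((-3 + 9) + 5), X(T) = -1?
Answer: -4595 + I*√63762 ≈ -4595.0 + 252.51*I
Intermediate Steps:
G(D) = 2 (G(D) = -2*(-1) = 2)
b = -4597 (b = 5 - (-13*6)*(-59) = 5 - (-78)*(-59) = 5 - 1*4602 = 5 - 4602 = -4597)
(√(-114801 + 51039) + G(528)) + b = (√(-114801 + 51039) + 2) - 4597 = (√(-63762) + 2) - 4597 = (I*√63762 + 2) - 4597 = (2 + I*√63762) - 4597 = -4595 + I*√63762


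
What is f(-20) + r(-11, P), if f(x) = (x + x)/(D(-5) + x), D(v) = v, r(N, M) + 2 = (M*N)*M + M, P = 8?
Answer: -3482/5 ≈ -696.40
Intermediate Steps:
r(N, M) = -2 + M + N*M**2 (r(N, M) = -2 + ((M*N)*M + M) = -2 + (N*M**2 + M) = -2 + (M + N*M**2) = -2 + M + N*M**2)
f(x) = 2*x/(-5 + x) (f(x) = (x + x)/(-5 + x) = (2*x)/(-5 + x) = 2*x/(-5 + x))
f(-20) + r(-11, P) = 2*(-20)/(-5 - 20) + (-2 + 8 - 11*8**2) = 2*(-20)/(-25) + (-2 + 8 - 11*64) = 2*(-20)*(-1/25) + (-2 + 8 - 704) = 8/5 - 698 = -3482/5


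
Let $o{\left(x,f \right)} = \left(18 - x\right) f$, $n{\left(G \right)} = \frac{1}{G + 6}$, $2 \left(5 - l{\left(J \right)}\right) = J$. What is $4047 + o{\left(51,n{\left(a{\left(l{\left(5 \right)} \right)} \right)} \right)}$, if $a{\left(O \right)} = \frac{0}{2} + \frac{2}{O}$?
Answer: $\frac{137433}{34} \approx 4042.1$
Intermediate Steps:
$l{\left(J \right)} = 5 - \frac{J}{2}$
$a{\left(O \right)} = \frac{2}{O}$ ($a{\left(O \right)} = 0 \cdot \frac{1}{2} + \frac{2}{O} = 0 + \frac{2}{O} = \frac{2}{O}$)
$n{\left(G \right)} = \frac{1}{6 + G}$
$o{\left(x,f \right)} = f \left(18 - x\right)$
$4047 + o{\left(51,n{\left(a{\left(l{\left(5 \right)} \right)} \right)} \right)} = 4047 + \frac{18 - 51}{6 + \frac{2}{5 - \frac{5}{2}}} = 4047 + \frac{1}{6 + \frac{2}{\frac{5}{2}}} \left(-33\right) = 4047 + \frac{1}{6 + 2 \cdot \frac{2}{5}} \left(-33\right) = 4047 + \frac{1}{6 + \frac{4}{5}} \left(-33\right) = 4047 + \frac{1}{\frac{34}{5}} \left(-33\right) = 4047 + \frac{5}{34} \left(-33\right) = 4047 - \frac{165}{34} = \frac{137433}{34}$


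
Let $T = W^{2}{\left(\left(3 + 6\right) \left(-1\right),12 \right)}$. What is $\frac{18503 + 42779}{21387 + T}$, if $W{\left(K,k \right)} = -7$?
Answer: $\frac{30641}{10718} \approx 2.8588$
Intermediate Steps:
$T = 49$ ($T = \left(-7\right)^{2} = 49$)
$\frac{18503 + 42779}{21387 + T} = \frac{18503 + 42779}{21387 + 49} = \frac{61282}{21436} = 61282 \cdot \frac{1}{21436} = \frac{30641}{10718}$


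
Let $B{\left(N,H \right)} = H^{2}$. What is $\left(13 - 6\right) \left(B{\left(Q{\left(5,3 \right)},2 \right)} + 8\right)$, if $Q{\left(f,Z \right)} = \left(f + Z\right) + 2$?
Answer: $84$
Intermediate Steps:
$Q{\left(f,Z \right)} = 2 + Z + f$ ($Q{\left(f,Z \right)} = \left(Z + f\right) + 2 = 2 + Z + f$)
$\left(13 - 6\right) \left(B{\left(Q{\left(5,3 \right)},2 \right)} + 8\right) = \left(13 - 6\right) \left(2^{2} + 8\right) = \left(13 - 6\right) \left(4 + 8\right) = 7 \cdot 12 = 84$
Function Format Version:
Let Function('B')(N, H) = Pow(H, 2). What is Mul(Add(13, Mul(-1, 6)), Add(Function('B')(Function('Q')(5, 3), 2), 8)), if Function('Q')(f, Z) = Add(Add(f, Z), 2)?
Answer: 84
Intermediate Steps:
Function('Q')(f, Z) = Add(2, Z, f) (Function('Q')(f, Z) = Add(Add(Z, f), 2) = Add(2, Z, f))
Mul(Add(13, Mul(-1, 6)), Add(Function('B')(Function('Q')(5, 3), 2), 8)) = Mul(Add(13, Mul(-1, 6)), Add(Pow(2, 2), 8)) = Mul(Add(13, -6), Add(4, 8)) = Mul(7, 12) = 84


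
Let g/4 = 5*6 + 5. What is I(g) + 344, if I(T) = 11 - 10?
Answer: 345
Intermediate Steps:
g = 140 (g = 4*(5*6 + 5) = 4*(30 + 5) = 4*35 = 140)
I(T) = 1
I(g) + 344 = 1 + 344 = 345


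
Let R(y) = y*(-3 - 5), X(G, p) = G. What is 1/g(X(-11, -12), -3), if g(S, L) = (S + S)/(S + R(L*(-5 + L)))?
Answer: 203/22 ≈ 9.2273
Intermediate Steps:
R(y) = -8*y (R(y) = y*(-8) = -8*y)
g(S, L) = 2*S/(S - 8*L*(-5 + L)) (g(S, L) = (S + S)/(S - 8*L*(-5 + L)) = (2*S)/(S - 8*L*(-5 + L)) = 2*S/(S - 8*L*(-5 + L)))
1/g(X(-11, -12), -3) = 1/(-2*(-11)/(-1*(-11) + 8*(-3)*(-5 - 3))) = 1/(-2*(-11)/(11 + 8*(-3)*(-8))) = 1/(-2*(-11)/(11 + 192)) = 1/(-2*(-11)/203) = 1/(-2*(-11)*1/203) = 1/(22/203) = 203/22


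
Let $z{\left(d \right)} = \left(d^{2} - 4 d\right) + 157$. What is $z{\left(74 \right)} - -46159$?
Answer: $51496$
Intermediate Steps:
$z{\left(d \right)} = 157 + d^{2} - 4 d$
$z{\left(74 \right)} - -46159 = \left(157 + 74^{2} - 296\right) - -46159 = \left(157 + 5476 - 296\right) + 46159 = 5337 + 46159 = 51496$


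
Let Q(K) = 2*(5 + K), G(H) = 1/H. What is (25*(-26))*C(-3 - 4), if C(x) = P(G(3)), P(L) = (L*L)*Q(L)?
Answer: -20800/27 ≈ -770.37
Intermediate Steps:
Q(K) = 10 + 2*K
P(L) = L**2*(10 + 2*L) (P(L) = (L*L)*(10 + 2*L) = L**2*(10 + 2*L))
C(x) = 32/27 (C(x) = 2*(1/3)**2*(5 + 1/3) = 2*(1/9)*(16/3) = 32/27)
(25*(-26))*C(-3 - 4) = (25*(-26))*(32/27) = -650*32/27 = -20800/27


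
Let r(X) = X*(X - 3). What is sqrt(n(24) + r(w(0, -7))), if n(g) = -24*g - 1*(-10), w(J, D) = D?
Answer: 4*I*sqrt(31) ≈ 22.271*I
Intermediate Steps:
n(g) = 10 - 24*g (n(g) = -24*g + 10 = 10 - 24*g)
r(X) = X*(-3 + X)
sqrt(n(24) + r(w(0, -7))) = sqrt((10 - 24*24) - 7*(-3 - 7)) = sqrt((10 - 576) - 7*(-10)) = sqrt(-566 + 70) = sqrt(-496) = 4*I*sqrt(31)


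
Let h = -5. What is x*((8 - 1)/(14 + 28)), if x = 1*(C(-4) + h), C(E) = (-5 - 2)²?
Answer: 22/3 ≈ 7.3333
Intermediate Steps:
C(E) = 49 (C(E) = (-7)² = 49)
x = 44 (x = 1*(49 - 5) = 1*44 = 44)
x*((8 - 1)/(14 + 28)) = 44*((8 - 1)/(14 + 28)) = 44*(7/42) = 44*(7*(1/42)) = 44*(⅙) = 22/3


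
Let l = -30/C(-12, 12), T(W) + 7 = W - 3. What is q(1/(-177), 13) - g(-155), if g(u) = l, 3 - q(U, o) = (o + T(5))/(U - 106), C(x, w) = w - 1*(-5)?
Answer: 1543875/318971 ≈ 4.8402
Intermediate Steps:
C(x, w) = 5 + w (C(x, w) = w + 5 = 5 + w)
T(W) = -10 + W (T(W) = -7 + (W - 3) = -7 + (-3 + W) = -10 + W)
l = -30/17 (l = -30/(5 + 12) = -30/17 ≈ -1.7647)
q(U, o) = 3 - (-5 + o)/(-106 + U) (q(U, o) = 3 - (o + (-10 + 5))/(U - 106) = 3 - (o - 5)/(-106 + U) = 3 - (-5 + o)/(-106 + U))
g(u) = -30/17
q(1/(-177), 13) - g(-155) = (-313 - 1*13 + 3/(-177))/(-106 + 1/(-177)) - 1*(-30/17) = (-313 - 13 + 3*(-1/177))/(-106 - 1/177) + 30/17 = (-313 - 13 - 1/59)/(-18763/177) + 30/17 = -177/18763*(-19235/59) + 30/17 = 57705/18763 + 30/17 = 1543875/318971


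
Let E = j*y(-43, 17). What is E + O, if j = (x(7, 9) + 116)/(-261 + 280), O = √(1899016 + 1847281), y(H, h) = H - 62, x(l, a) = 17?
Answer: -735 + √3746297 ≈ 1200.5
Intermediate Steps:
y(H, h) = -62 + H
O = √3746297 ≈ 1935.5
j = 7 (j = (17 + 116)/(-261 + 280) = 133/19 = 133*(1/19) = 7)
E = -735 (E = 7*(-62 - 43) = 7*(-105) = -735)
E + O = -735 + √3746297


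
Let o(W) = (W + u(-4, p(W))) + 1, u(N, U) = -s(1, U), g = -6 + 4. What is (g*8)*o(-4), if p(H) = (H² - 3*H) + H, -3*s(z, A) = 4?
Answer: 80/3 ≈ 26.667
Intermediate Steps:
s(z, A) = -4/3 (s(z, A) = -⅓*4 = -4/3)
g = -2
p(H) = H² - 2*H
u(N, U) = 4/3 (u(N, U) = -1*(-4/3) = 4/3)
o(W) = 7/3 + W (o(W) = (W + 4/3) + 1 = (4/3 + W) + 1 = 7/3 + W)
(g*8)*o(-4) = (-2*8)*(7/3 - 4) = -16*(-5/3) = 80/3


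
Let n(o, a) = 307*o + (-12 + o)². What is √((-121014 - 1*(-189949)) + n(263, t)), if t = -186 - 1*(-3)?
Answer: √212677 ≈ 461.17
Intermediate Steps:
t = -183 (t = -186 + 3 = -183)
n(o, a) = (-12 + o)² + 307*o
√((-121014 - 1*(-189949)) + n(263, t)) = √((-121014 - 1*(-189949)) + ((-12 + 263)² + 307*263)) = √((-121014 + 189949) + (251² + 80741)) = √(68935 + (63001 + 80741)) = √(68935 + 143742) = √212677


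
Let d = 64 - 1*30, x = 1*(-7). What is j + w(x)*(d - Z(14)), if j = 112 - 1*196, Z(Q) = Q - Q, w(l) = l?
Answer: -322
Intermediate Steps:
x = -7
Z(Q) = 0
j = -84 (j = 112 - 196 = -84)
d = 34 (d = 64 - 30 = 34)
j + w(x)*(d - Z(14)) = -84 - 7*(34 - 1*0) = -84 - 7*(34 + 0) = -84 - 7*34 = -84 - 238 = -322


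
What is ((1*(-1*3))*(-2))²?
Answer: 36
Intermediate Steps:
((1*(-1*3))*(-2))² = ((1*(-3))*(-2))² = (-3*(-2))² = 6² = 36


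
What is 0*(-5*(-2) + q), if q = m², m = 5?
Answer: 0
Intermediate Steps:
q = 25 (q = 5² = 25)
0*(-5*(-2) + q) = 0*(-5*(-2) + 25) = 0*(10 + 25) = 0*35 = 0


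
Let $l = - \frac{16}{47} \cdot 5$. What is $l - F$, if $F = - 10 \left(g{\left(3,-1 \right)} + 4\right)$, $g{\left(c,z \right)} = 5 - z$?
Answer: $\frac{4620}{47} \approx 98.298$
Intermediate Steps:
$l = - \frac{80}{47}$ ($l = \left(-16\right) \frac{1}{47} \cdot 5 = \left(- \frac{16}{47}\right) 5 = - \frac{80}{47} \approx -1.7021$)
$F = -100$ ($F = - 10 \left(\left(5 - -1\right) + 4\right) = - 10 \left(\left(5 + 1\right) + 4\right) = - 10 \left(6 + 4\right) = \left(-10\right) 10 = -100$)
$l - F = - \frac{80}{47} - -100 = - \frac{80}{47} + 100 = \frac{4620}{47}$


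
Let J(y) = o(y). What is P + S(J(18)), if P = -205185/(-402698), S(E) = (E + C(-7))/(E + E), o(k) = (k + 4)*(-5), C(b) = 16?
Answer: 10374289/11074195 ≈ 0.93680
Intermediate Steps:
o(k) = -20 - 5*k (o(k) = (4 + k)*(-5) = -20 - 5*k)
J(y) = -20 - 5*y
S(E) = (16 + E)/(2*E) (S(E) = (E + 16)/(E + E) = (16 + E)/((2*E)) = (16 + E)*(1/(2*E)) = (16 + E)/(2*E))
P = 205185/402698 (P = -205185*(-1/402698) = 205185/402698 ≈ 0.50953)
P + S(J(18)) = 205185/402698 + (16 + (-20 - 5*18))/(2*(-20 - 5*18)) = 205185/402698 + (16 + (-20 - 90))/(2*(-20 - 90)) = 205185/402698 + (½)*(16 - 110)/(-110) = 205185/402698 + (½)*(-1/110)*(-94) = 205185/402698 + 47/110 = 10374289/11074195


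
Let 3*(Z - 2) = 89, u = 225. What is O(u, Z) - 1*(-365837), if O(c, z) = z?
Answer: 1097606/3 ≈ 3.6587e+5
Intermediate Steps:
Z = 95/3 (Z = 2 + (⅓)*89 = 2 + 89/3 = 95/3 ≈ 31.667)
O(u, Z) - 1*(-365837) = 95/3 - 1*(-365837) = 95/3 + 365837 = 1097606/3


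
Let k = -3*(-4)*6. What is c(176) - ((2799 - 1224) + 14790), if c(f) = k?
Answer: -16293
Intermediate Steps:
k = 72 (k = 12*6 = 72)
c(f) = 72
c(176) - ((2799 - 1224) + 14790) = 72 - ((2799 - 1224) + 14790) = 72 - (1575 + 14790) = 72 - 1*16365 = 72 - 16365 = -16293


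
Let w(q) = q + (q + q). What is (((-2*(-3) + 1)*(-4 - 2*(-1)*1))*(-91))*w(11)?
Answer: 42042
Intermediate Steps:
w(q) = 3*q (w(q) = q + 2*q = 3*q)
(((-2*(-3) + 1)*(-4 - 2*(-1)*1))*(-91))*w(11) = (((-2*(-3) + 1)*(-4 - 2*(-1)*1))*(-91))*(3*11) = (((6 + 1)*(-4 + 2*1))*(-91))*33 = ((7*(-4 + 2))*(-91))*33 = ((7*(-2))*(-91))*33 = -14*(-91)*33 = 1274*33 = 42042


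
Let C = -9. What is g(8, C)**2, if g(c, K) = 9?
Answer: 81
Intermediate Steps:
g(8, C)**2 = 9**2 = 81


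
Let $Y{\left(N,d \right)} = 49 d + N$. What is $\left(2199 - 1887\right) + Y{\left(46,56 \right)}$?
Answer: $3102$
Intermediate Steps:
$Y{\left(N,d \right)} = N + 49 d$
$\left(2199 - 1887\right) + Y{\left(46,56 \right)} = \left(2199 - 1887\right) + \left(46 + 49 \cdot 56\right) = 312 + \left(46 + 2744\right) = 312 + 2790 = 3102$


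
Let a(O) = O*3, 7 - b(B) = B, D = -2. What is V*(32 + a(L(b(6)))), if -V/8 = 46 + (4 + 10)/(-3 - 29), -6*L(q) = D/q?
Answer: -24057/2 ≈ -12029.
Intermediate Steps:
b(B) = 7 - B
L(q) = 1/(3*q) (L(q) = -(-1)/(3*q) = 1/(3*q))
a(O) = 3*O
V = -729/2 (V = -8*(46 + (4 + 10)/(-3 - 29)) = -8*(46 + 14/(-32)) = -8*(46 + 14*(-1/32)) = -8*(46 - 7/16) = -8*729/16 = -729/2 ≈ -364.50)
V*(32 + a(L(b(6)))) = -729*(32 + 3*(1/(3*(7 - 1*6))))/2 = -729*(32 + 3*(1/(3*(7 - 6))))/2 = -729*(32 + 3*((⅓)/1))/2 = -729*(32 + 3*((⅓)*1))/2 = -729*(32 + 3*(⅓))/2 = -729*(32 + 1)/2 = -729/2*33 = -24057/2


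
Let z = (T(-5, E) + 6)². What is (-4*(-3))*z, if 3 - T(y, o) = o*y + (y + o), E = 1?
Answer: 3888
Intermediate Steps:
T(y, o) = 3 - o - y - o*y (T(y, o) = 3 - (o*y + (y + o)) = 3 - (o*y + (o + y)) = 3 - (o + y + o*y) = 3 + (-o - y - o*y) = 3 - o - y - o*y)
z = 324 (z = ((3 - 1*1 - 1*(-5) - 1*1*(-5)) + 6)² = ((3 - 1 + 5 + 5) + 6)² = (12 + 6)² = 18² = 324)
(-4*(-3))*z = -4*(-3)*324 = 12*324 = 3888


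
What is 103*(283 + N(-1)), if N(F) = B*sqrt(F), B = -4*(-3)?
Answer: 29149 + 1236*I ≈ 29149.0 + 1236.0*I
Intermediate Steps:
B = 12
N(F) = 12*sqrt(F)
103*(283 + N(-1)) = 103*(283 + 12*sqrt(-1)) = 103*(283 + 12*I) = 29149 + 1236*I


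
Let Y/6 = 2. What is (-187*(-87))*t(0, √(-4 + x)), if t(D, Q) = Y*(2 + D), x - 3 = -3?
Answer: 390456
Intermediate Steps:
Y = 12 (Y = 6*2 = 12)
x = 0 (x = 3 - 3 = 0)
t(D, Q) = 24 + 12*D (t(D, Q) = 12*(2 + D) = 24 + 12*D)
(-187*(-87))*t(0, √(-4 + x)) = (-187*(-87))*(24 + 12*0) = 16269*(24 + 0) = 16269*24 = 390456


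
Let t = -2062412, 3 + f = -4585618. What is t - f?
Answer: 2523209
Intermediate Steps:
f = -4585621 (f = -3 - 4585618 = -4585621)
t - f = -2062412 - 1*(-4585621) = -2062412 + 4585621 = 2523209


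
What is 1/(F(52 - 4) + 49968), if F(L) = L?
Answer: 1/50016 ≈ 1.9994e-5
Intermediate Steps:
1/(F(52 - 4) + 49968) = 1/((52 - 4) + 49968) = 1/(48 + 49968) = 1/50016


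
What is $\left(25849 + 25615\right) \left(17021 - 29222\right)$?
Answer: $-627912264$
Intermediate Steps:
$\left(25849 + 25615\right) \left(17021 - 29222\right) = 51464 \left(17021 - 29222\right) = 51464 \left(-12201\right) = -627912264$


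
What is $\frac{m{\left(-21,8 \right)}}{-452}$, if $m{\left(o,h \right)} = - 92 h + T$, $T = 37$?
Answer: $\frac{699}{452} \approx 1.5465$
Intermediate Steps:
$m{\left(o,h \right)} = 37 - 92 h$ ($m{\left(o,h \right)} = - 92 h + 37 = 37 - 92 h$)
$\frac{m{\left(-21,8 \right)}}{-452} = \frac{37 - 736}{-452} = \left(37 - 736\right) \left(- \frac{1}{452}\right) = \left(-699\right) \left(- \frac{1}{452}\right) = \frac{699}{452}$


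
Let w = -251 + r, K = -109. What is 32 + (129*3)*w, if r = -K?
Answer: -54922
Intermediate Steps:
r = 109 (r = -1*(-109) = 109)
w = -142 (w = -251 + 109 = -142)
32 + (129*3)*w = 32 + (129*3)*(-142) = 32 + 387*(-142) = 32 - 54954 = -54922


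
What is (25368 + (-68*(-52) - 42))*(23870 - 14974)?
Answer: 256756352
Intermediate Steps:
(25368 + (-68*(-52) - 42))*(23870 - 14974) = (25368 + (3536 - 42))*8896 = (25368 + 3494)*8896 = 28862*8896 = 256756352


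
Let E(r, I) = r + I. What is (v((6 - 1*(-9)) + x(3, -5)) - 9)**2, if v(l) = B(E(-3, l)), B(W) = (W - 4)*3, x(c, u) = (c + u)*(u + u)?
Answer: 5625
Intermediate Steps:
x(c, u) = 2*u*(c + u) (x(c, u) = (c + u)*(2*u) = 2*u*(c + u))
E(r, I) = I + r
B(W) = -12 + 3*W (B(W) = (-4 + W)*3 = -12 + 3*W)
v(l) = -21 + 3*l (v(l) = -12 + 3*(l - 3) = -12 + 3*(-3 + l) = -12 + (-9 + 3*l) = -21 + 3*l)
(v((6 - 1*(-9)) + x(3, -5)) - 9)**2 = ((-21 + 3*((6 - 1*(-9)) + 2*(-5)*(3 - 5))) - 9)**2 = ((-21 + 3*((6 + 9) + 2*(-5)*(-2))) - 9)**2 = ((-21 + 3*(15 + 20)) - 9)**2 = ((-21 + 3*35) - 9)**2 = ((-21 + 105) - 9)**2 = (84 - 9)**2 = 75**2 = 5625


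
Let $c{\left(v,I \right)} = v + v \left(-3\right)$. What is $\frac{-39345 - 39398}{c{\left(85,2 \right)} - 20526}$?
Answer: $\frac{78743}{20696} \approx 3.8047$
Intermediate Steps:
$c{\left(v,I \right)} = - 2 v$ ($c{\left(v,I \right)} = v - 3 v = - 2 v$)
$\frac{-39345 - 39398}{c{\left(85,2 \right)} - 20526} = \frac{-39345 - 39398}{\left(-2\right) 85 - 20526} = - \frac{78743}{-170 - 20526} = - \frac{78743}{-20696} = \left(-78743\right) \left(- \frac{1}{20696}\right) = \frac{78743}{20696}$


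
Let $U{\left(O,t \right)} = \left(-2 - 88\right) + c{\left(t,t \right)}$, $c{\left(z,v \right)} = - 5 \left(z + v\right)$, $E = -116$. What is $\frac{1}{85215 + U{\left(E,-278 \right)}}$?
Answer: $\frac{1}{87905} \approx 1.1376 \cdot 10^{-5}$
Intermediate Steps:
$c{\left(z,v \right)} = - 5 v - 5 z$ ($c{\left(z,v \right)} = - 5 \left(v + z\right) = - 5 v - 5 z$)
$U{\left(O,t \right)} = -90 - 10 t$ ($U{\left(O,t \right)} = \left(-2 - 88\right) - 10 t = -90 - 10 t$)
$\frac{1}{85215 + U{\left(E,-278 \right)}} = \frac{1}{85215 - -2690} = \frac{1}{85215 + \left(-90 + 2780\right)} = \frac{1}{85215 + 2690} = \frac{1}{87905}$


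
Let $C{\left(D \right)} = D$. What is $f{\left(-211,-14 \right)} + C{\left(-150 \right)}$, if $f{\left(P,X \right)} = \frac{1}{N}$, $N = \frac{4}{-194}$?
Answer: $- \frac{397}{2} \approx -198.5$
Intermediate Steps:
$N = - \frac{2}{97}$ ($N = 4 \left(- \frac{1}{194}\right) = - \frac{2}{97} \approx -0.020619$)
$f{\left(P,X \right)} = - \frac{97}{2}$ ($f{\left(P,X \right)} = \frac{1}{- \frac{2}{97}} = - \frac{97}{2}$)
$f{\left(-211,-14 \right)} + C{\left(-150 \right)} = - \frac{97}{2} - 150 = - \frac{397}{2}$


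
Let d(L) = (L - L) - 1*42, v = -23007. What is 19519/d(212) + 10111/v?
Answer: -49944255/107366 ≈ -465.18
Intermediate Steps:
d(L) = -42 (d(L) = 0 - 42 = -42)
19519/d(212) + 10111/v = 19519/(-42) + 10111/(-23007) = 19519*(-1/42) + 10111*(-1/23007) = -19519/42 - 10111/23007 = -49944255/107366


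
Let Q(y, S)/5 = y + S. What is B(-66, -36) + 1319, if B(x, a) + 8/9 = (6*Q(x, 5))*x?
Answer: 1098883/9 ≈ 1.2210e+5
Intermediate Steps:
Q(y, S) = 5*S + 5*y (Q(y, S) = 5*(y + S) = 5*(S + y) = 5*S + 5*y)
B(x, a) = -8/9 + x*(150 + 30*x) (B(x, a) = -8/9 + (6*(5*5 + 5*x))*x = -8/9 + (6*(25 + 5*x))*x = -8/9 + (150 + 30*x)*x = -8/9 + x*(150 + 30*x))
B(-66, -36) + 1319 = (-8/9 + 30*(-66)*(5 - 66)) + 1319 = (-8/9 + 30*(-66)*(-61)) + 1319 = (-8/9 + 120780) + 1319 = 1087012/9 + 1319 = 1098883/9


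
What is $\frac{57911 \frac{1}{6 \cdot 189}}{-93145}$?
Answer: $- \frac{8273}{15089490} \approx -0.00054826$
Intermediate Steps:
$\frac{57911 \frac{1}{6 \cdot 189}}{-93145} = \frac{57911}{1134} \left(- \frac{1}{93145}\right) = 57911 \cdot \frac{1}{1134} \left(- \frac{1}{93145}\right) = \frac{8273}{162} \left(- \frac{1}{93145}\right) = - \frac{8273}{15089490}$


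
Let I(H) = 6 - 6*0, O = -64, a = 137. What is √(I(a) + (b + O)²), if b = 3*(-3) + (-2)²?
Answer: √4767 ≈ 69.043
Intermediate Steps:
b = -5 (b = -9 + 4 = -5)
I(H) = 6 (I(H) = 6 + 0 = 6)
√(I(a) + (b + O)²) = √(6 + (-5 - 64)²) = √(6 + (-69)²) = √(6 + 4761) = √4767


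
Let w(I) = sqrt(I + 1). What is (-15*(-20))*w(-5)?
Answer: 600*I ≈ 600.0*I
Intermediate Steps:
w(I) = sqrt(1 + I)
(-15*(-20))*w(-5) = (-15*(-20))*sqrt(1 - 5) = 300*sqrt(-4) = 300*(2*I) = 600*I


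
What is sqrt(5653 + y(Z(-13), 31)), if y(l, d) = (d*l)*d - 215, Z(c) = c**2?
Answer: sqrt(167847) ≈ 409.69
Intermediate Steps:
y(l, d) = -215 + l*d**2 (y(l, d) = l*d**2 - 215 = -215 + l*d**2)
sqrt(5653 + y(Z(-13), 31)) = sqrt(5653 + (-215 + (-13)**2*31**2)) = sqrt(5653 + (-215 + 169*961)) = sqrt(5653 + (-215 + 162409)) = sqrt(5653 + 162194) = sqrt(167847)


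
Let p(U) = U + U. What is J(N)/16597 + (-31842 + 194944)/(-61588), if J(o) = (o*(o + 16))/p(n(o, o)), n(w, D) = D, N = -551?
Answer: -680869671/255544009 ≈ -2.6644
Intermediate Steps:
p(U) = 2*U
J(o) = 8 + o/2 (J(o) = (o*(o + 16))/((2*o)) = (o*(16 + o))*(1/(2*o)) = 8 + o/2)
J(N)/16597 + (-31842 + 194944)/(-61588) = (8 + (1/2)*(-551))/16597 + (-31842 + 194944)/(-61588) = (8 - 551/2)*(1/16597) + 163102*(-1/61588) = -535/2*1/16597 - 81551/30794 = -535/33194 - 81551/30794 = -680869671/255544009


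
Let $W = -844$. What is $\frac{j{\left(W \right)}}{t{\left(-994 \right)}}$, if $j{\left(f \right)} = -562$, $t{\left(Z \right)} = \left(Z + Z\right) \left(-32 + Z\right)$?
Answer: $- \frac{281}{1019844} \approx -0.00027553$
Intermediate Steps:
$t{\left(Z \right)} = 2 Z \left(-32 + Z\right)$
$\frac{j{\left(W \right)}}{t{\left(-994 \right)}} = - \frac{562}{2 \left(-994\right) \left(-32 - 994\right)} = - \frac{562}{2 \left(-994\right) \left(-1026\right)} = - \frac{562}{2039688} = \left(-562\right) \frac{1}{2039688} = - \frac{281}{1019844}$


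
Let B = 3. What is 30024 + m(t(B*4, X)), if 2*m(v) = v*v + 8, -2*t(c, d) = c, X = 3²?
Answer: 30046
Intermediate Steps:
X = 9
t(c, d) = -c/2
m(v) = 4 + v²/2 (m(v) = (v*v + 8)/2 = (v² + 8)/2 = (8 + v²)/2 = 4 + v²/2)
30024 + m(t(B*4, X)) = 30024 + (4 + (-3*4/2)²/2) = 30024 + (4 + (-½*12)²/2) = 30024 + (4 + (½)*(-6)²) = 30024 + (4 + (½)*36) = 30024 + (4 + 18) = 30024 + 22 = 30046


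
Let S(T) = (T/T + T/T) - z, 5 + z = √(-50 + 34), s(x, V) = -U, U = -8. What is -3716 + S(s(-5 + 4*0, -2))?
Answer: -3709 - 4*I ≈ -3709.0 - 4.0*I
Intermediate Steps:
s(x, V) = 8 (s(x, V) = -1*(-8) = 8)
z = -5 + 4*I (z = -5 + √(-50 + 34) = -5 + √(-16) = -5 + 4*I ≈ -5.0 + 4.0*I)
S(T) = 7 - 4*I (S(T) = (T/T + T/T) - (-5 + 4*I) = (1 + 1) + (5 - 4*I) = 2 + (5 - 4*I) = 7 - 4*I)
-3716 + S(s(-5 + 4*0, -2)) = -3716 + (7 - 4*I) = -3709 - 4*I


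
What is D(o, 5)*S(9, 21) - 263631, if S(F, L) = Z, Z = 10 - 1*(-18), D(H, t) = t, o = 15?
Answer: -263491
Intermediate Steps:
Z = 28 (Z = 10 + 18 = 28)
S(F, L) = 28
D(o, 5)*S(9, 21) - 263631 = 5*28 - 263631 = 140 - 263631 = -263491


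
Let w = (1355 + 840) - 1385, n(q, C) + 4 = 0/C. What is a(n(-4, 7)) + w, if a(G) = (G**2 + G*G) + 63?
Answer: 905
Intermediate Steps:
n(q, C) = -4 (n(q, C) = -4 + 0/C = -4 + 0 = -4)
a(G) = 63 + 2*G**2 (a(G) = (G**2 + G**2) + 63 = 2*G**2 + 63 = 63 + 2*G**2)
w = 810 (w = 2195 - 1385 = 810)
a(n(-4, 7)) + w = (63 + 2*(-4)**2) + 810 = (63 + 2*16) + 810 = (63 + 32) + 810 = 95 + 810 = 905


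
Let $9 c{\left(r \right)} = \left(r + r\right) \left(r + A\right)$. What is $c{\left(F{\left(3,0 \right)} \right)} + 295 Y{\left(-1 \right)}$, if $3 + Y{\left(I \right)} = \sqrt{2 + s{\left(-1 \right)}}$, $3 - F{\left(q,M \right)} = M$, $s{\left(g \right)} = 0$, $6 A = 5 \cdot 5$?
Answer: $- \frac{7922}{9} + 295 \sqrt{2} \approx -463.03$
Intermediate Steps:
$A = \frac{25}{6}$ ($A = \frac{5 \cdot 5}{6} = \frac{1}{6} \cdot 25 = \frac{25}{6} \approx 4.1667$)
$F{\left(q,M \right)} = 3 - M$
$c{\left(r \right)} = \frac{2 r \left(\frac{25}{6} + r\right)}{9}$ ($c{\left(r \right)} = \frac{\left(r + r\right) \left(r + \frac{25}{6}\right)}{9} = \frac{2 r \left(\frac{25}{6} + r\right)}{9}$)
$Y{\left(I \right)} = -3 + \sqrt{2}$ ($Y{\left(I \right)} = -3 + \sqrt{2 + 0} = -3 + \sqrt{2}$)
$c{\left(F{\left(3,0 \right)} \right)} + 295 Y{\left(-1 \right)} = \frac{\left(3 - 0\right) \left(25 + 6 \left(3 - 0\right)\right)}{27} + 295 \left(-3 + \sqrt{2}\right) = \frac{\left(3 + 0\right) \left(25 + 6 \left(3 + 0\right)\right)}{27} - \left(885 - 295 \sqrt{2}\right) = \frac{1}{27} \cdot 3 \left(25 + 6 \cdot 3\right) - \left(885 - 295 \sqrt{2}\right) = \frac{1}{27} \cdot 3 \left(25 + 18\right) - \left(885 - 295 \sqrt{2}\right) = \frac{1}{27} \cdot 3 \cdot 43 - \left(885 - 295 \sqrt{2}\right) = \frac{43}{9} - \left(885 - 295 \sqrt{2}\right) = - \frac{7922}{9} + 295 \sqrt{2}$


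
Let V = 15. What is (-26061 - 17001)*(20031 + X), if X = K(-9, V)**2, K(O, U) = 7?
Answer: -864684960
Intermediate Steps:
X = 49 (X = 7**2 = 49)
(-26061 - 17001)*(20031 + X) = (-26061 - 17001)*(20031 + 49) = -43062*20080 = -864684960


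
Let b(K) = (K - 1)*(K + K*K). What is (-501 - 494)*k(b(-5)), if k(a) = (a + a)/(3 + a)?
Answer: -79600/39 ≈ -2041.0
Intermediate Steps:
b(K) = (-1 + K)*(K + K**2)
k(a) = 2*a/(3 + a) (k(a) = (2*a)/(3 + a) = 2*a/(3 + a))
(-501 - 494)*k(b(-5)) = (-501 - 494)*(2*((-5)**3 - 1*(-5))/(3 + ((-5)**3 - 1*(-5)))) = -1990*(-125 + 5)/(3 + (-125 + 5)) = -1990*(-120)/(3 - 120) = -1990*(-120)/(-117) = -1990*(-120)*(-1)/117 = -995*80/39 = -79600/39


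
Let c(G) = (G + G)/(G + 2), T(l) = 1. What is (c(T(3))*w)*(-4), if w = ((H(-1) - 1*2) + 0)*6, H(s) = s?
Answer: 48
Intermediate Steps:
w = -18 (w = ((-1 - 1*2) + 0)*6 = ((-1 - 2) + 0)*6 = (-3 + 0)*6 = -3*6 = -18)
c(G) = 2*G/(2 + G) (c(G) = (2*G)/(2 + G) = 2*G/(2 + G))
(c(T(3))*w)*(-4) = ((2*1/(2 + 1))*(-18))*(-4) = ((2*1/3)*(-18))*(-4) = ((2*1*(1/3))*(-18))*(-4) = ((2/3)*(-18))*(-4) = -12*(-4) = 48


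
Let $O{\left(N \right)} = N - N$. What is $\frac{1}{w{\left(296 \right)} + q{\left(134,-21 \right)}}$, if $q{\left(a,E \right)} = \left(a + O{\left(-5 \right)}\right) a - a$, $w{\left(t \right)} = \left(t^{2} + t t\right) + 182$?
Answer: $\frac{1}{193236} \approx 5.175 \cdot 10^{-6}$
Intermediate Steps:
$O{\left(N \right)} = 0$
$w{\left(t \right)} = 182 + 2 t^{2}$ ($w{\left(t \right)} = \left(t^{2} + t^{2}\right) + 182 = 2 t^{2} + 182 = 182 + 2 t^{2}$)
$q{\left(a,E \right)} = a^{2} - a$ ($q{\left(a,E \right)} = \left(a + 0\right) a - a = a a - a = a^{2} - a$)
$\frac{1}{w{\left(296 \right)} + q{\left(134,-21 \right)}} = \frac{1}{\left(182 + 2 \cdot 296^{2}\right) + 134 \left(-1 + 134\right)} = \frac{1}{\left(182 + 2 \cdot 87616\right) + 134 \cdot 133} = \frac{1}{\left(182 + 175232\right) + 17822} = \frac{1}{175414 + 17822} = \frac{1}{193236}$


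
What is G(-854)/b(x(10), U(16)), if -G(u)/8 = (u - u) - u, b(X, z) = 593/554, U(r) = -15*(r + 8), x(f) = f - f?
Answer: -3784928/593 ≈ -6382.7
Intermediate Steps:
x(f) = 0
U(r) = -120 - 15*r (U(r) = -15*(8 + r) = -120 - 15*r)
b(X, z) = 593/554 (b(X, z) = 593*(1/554) = 593/554)
G(u) = 8*u (G(u) = -8*((u - u) - u) = -8*(0 - u) = -(-8)*u = 8*u)
G(-854)/b(x(10), U(16)) = (8*(-854))/(593/554) = -6832*554/593 = -3784928/593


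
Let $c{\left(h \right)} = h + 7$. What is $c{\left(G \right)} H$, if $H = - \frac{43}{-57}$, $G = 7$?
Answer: $\frac{602}{57} \approx 10.561$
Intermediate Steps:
$H = \frac{43}{57}$ ($H = \left(-43\right) \left(- \frac{1}{57}\right) = \frac{43}{57} \approx 0.75439$)
$c{\left(h \right)} = 7 + h$
$c{\left(G \right)} H = \left(7 + 7\right) \frac{43}{57} = 14 \cdot \frac{43}{57} = \frac{602}{57}$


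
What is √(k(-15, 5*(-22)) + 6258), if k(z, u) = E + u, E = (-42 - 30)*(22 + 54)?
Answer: 26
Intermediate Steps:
E = -5472 (E = -72*76 = -5472)
k(z, u) = -5472 + u
√(k(-15, 5*(-22)) + 6258) = √((-5472 + 5*(-22)) + 6258) = √((-5472 - 110) + 6258) = √(-5582 + 6258) = √676 = 26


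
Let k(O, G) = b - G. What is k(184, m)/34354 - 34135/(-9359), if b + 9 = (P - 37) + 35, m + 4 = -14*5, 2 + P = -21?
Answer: 586524075/160759543 ≈ 3.6485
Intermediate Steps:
P = -23 (P = -2 - 21 = -23)
m = -74 (m = -4 - 14*5 = -4 - 70 = -74)
b = -34 (b = -9 + ((-23 - 37) + 35) = -9 + (-60 + 35) = -9 - 25 = -34)
k(O, G) = -34 - G
k(184, m)/34354 - 34135/(-9359) = (-34 - 1*(-74))/34354 - 34135/(-9359) = (-34 + 74)*(1/34354) - 34135*(-1/9359) = 40*(1/34354) + 34135/9359 = 20/17177 + 34135/9359 = 586524075/160759543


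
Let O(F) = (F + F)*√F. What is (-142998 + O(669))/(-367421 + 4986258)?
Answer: -142998/4618837 + 1338*√669/4618837 ≈ -0.023467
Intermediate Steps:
O(F) = 2*F^(3/2) (O(F) = (2*F)*√F = 2*F^(3/2))
(-142998 + O(669))/(-367421 + 4986258) = (-142998 + 2*669^(3/2))/(-367421 + 4986258) = (-142998 + 2*(669*√669))/4618837 = (-142998 + 1338*√669)*(1/4618837) = -142998/4618837 + 1338*√669/4618837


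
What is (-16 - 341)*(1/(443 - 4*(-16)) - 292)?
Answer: 17617117/169 ≈ 1.0424e+5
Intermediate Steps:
(-16 - 341)*(1/(443 - 4*(-16)) - 292) = -357*(1/(443 + 64) - 292) = -357*(1/507 - 292) = -357*(-148043/507) = 17617117/169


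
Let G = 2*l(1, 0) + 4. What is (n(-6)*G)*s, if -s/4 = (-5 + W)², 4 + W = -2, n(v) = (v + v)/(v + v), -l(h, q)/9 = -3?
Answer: -28072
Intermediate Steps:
l(h, q) = 27 (l(h, q) = -9*(-3) = 27)
n(v) = 1 (n(v) = (2*v)/((2*v)) = (2*v)*(1/(2*v)) = 1)
W = -6 (W = -4 - 2 = -6)
G = 58 (G = 2*27 + 4 = 54 + 4 = 58)
s = -484 (s = -4*(-5 - 6)² = -4*(-11)² = -4*121 = -484)
(n(-6)*G)*s = (1*58)*(-484) = 58*(-484) = -28072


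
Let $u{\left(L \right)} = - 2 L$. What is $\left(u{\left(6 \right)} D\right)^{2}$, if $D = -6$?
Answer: $5184$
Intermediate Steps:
$\left(u{\left(6 \right)} D\right)^{2} = \left(\left(-2\right) 6 \left(-6\right)\right)^{2} = \left(\left(-12\right) \left(-6\right)\right)^{2} = 72^{2} = 5184$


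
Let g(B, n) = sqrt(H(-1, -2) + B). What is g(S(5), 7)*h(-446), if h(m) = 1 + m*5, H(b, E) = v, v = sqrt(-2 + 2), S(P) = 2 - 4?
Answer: -2229*I*sqrt(2) ≈ -3152.3*I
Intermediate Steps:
S(P) = -2
v = 0 (v = sqrt(0) = 0)
H(b, E) = 0
h(m) = 1 + 5*m
g(B, n) = sqrt(B) (g(B, n) = sqrt(0 + B) = sqrt(B))
g(S(5), 7)*h(-446) = sqrt(-2)*(1 + 5*(-446)) = (I*sqrt(2))*(1 - 2230) = (I*sqrt(2))*(-2229) = -2229*I*sqrt(2)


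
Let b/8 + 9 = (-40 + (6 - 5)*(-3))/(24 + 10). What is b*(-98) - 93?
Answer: 135227/17 ≈ 7954.5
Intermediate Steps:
b = -1396/17 (b = -72 + 8*((-40 + (6 - 5)*(-3))/(24 + 10)) = -72 + 8*((-40 + 1*(-3))/34) = -72 + 8*((-40 - 3)*(1/34)) = -72 + 8*(-43*1/34) = -72 + 8*(-43/34) = -72 - 172/17 = -1396/17 ≈ -82.118)
b*(-98) - 93 = -1396/17*(-98) - 93 = 136808/17 - 93 = 135227/17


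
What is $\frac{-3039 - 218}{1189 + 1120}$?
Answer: $- \frac{3257}{2309} \approx -1.4106$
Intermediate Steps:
$\frac{-3039 - 218}{1189 + 1120} = - \frac{3257}{2309}$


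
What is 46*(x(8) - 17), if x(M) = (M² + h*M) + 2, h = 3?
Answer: 3358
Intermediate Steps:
x(M) = 2 + M² + 3*M (x(M) = (M² + 3*M) + 2 = 2 + M² + 3*M)
46*(x(8) - 17) = 46*((2 + 8² + 3*8) - 17) = 46*((2 + 64 + 24) - 17) = 46*(90 - 17) = 46*73 = 3358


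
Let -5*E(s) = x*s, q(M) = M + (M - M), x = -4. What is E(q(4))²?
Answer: 256/25 ≈ 10.240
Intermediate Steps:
q(M) = M (q(M) = M + 0 = M)
E(s) = 4*s/5 (E(s) = -(-4)*s/5 = 4*s/5)
E(q(4))² = ((⅘)*4)² = (16/5)² = 256/25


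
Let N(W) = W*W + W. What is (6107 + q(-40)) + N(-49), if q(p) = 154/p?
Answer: 169103/20 ≈ 8455.2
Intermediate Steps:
N(W) = W + W² (N(W) = W² + W = W + W²)
(6107 + q(-40)) + N(-49) = (6107 + 154/(-40)) - 49*(1 - 49) = (6107 + 154*(-1/40)) - 49*(-48) = (6107 - 77/20) + 2352 = 122063/20 + 2352 = 169103/20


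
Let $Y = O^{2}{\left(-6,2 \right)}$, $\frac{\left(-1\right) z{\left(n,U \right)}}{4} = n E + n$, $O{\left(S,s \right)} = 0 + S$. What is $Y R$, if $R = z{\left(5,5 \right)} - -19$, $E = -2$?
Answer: $1404$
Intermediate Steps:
$O{\left(S,s \right)} = S$
$z{\left(n,U \right)} = 4 n$ ($z{\left(n,U \right)} = - 4 \left(n \left(-2\right) + n\right) = - 4 \left(- 2 n + n\right) = - 4 \left(- n\right) = 4 n$)
$Y = 36$ ($Y = \left(-6\right)^{2} = 36$)
$R = 39$ ($R = 4 \cdot 5 - -19 = 20 + 19 = 39$)
$Y R = 36 \cdot 39 = 1404$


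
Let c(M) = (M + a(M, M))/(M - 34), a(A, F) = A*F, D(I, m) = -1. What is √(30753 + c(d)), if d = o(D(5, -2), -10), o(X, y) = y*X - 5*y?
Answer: √5221047/13 ≈ 175.77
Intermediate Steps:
o(X, y) = -5*y + X*y (o(X, y) = X*y - 5*y = -5*y + X*y)
d = 60 (d = -10*(-5 - 1) = -10*(-6) = 60)
c(M) = (M + M²)/(-34 + M) (c(M) = (M + M*M)/(M - 34) = (M + M²)/(-34 + M))
√(30753 + c(d)) = √(30753 + 60*(1 + 60)/(-34 + 60)) = √(30753 + 60*61/26) = √(30753 + 60*(1/26)*61) = √(30753 + 1830/13) = √(401619/13) = √5221047/13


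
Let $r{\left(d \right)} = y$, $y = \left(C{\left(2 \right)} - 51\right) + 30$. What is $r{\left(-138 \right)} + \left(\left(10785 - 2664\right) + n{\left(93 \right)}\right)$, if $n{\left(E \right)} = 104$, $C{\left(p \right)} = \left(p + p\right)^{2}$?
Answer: $8220$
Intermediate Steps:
$C{\left(p \right)} = 4 p^{2}$ ($C{\left(p \right)} = \left(2 p\right)^{2} = 4 p^{2}$)
$y = -5$ ($y = \left(4 \cdot 2^{2} - 51\right) + 30 = \left(4 \cdot 4 - 51\right) + 30 = \left(16 - 51\right) + 30 = -35 + 30 = -5$)
$r{\left(d \right)} = -5$
$r{\left(-138 \right)} + \left(\left(10785 - 2664\right) + n{\left(93 \right)}\right) = -5 + \left(\left(10785 - 2664\right) + 104\right) = -5 + \left(8121 + 104\right) = -5 + 8225 = 8220$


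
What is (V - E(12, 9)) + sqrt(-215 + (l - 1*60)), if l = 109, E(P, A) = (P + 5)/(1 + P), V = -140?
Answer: -1837/13 + I*sqrt(166) ≈ -141.31 + 12.884*I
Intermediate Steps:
E(P, A) = (5 + P)/(1 + P)
(V - E(12, 9)) + sqrt(-215 + (l - 1*60)) = (-140 - (5 + 12)/(1 + 12)) + sqrt(-215 + (109 - 1*60)) = (-140 - 17/13) + sqrt(-215 + (109 - 60)) = (-140 - 17/13) + sqrt(-215 + 49) = (-140 - 1*17/13) + sqrt(-166) = (-140 - 17/13) + I*sqrt(166) = -1837/13 + I*sqrt(166)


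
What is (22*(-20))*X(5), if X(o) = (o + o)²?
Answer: -44000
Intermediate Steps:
X(o) = 4*o² (X(o) = (2*o)² = 4*o²)
(22*(-20))*X(5) = (22*(-20))*(4*5²) = -1760*25 = -440*100 = -44000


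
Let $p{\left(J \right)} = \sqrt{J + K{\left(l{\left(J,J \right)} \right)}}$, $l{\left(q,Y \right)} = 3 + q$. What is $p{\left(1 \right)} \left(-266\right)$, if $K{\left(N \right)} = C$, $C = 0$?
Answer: $-266$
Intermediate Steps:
$K{\left(N \right)} = 0$
$p{\left(J \right)} = \sqrt{J}$ ($p{\left(J \right)} = \sqrt{J + 0} = \sqrt{J}$)
$p{\left(1 \right)} \left(-266\right) = \sqrt{1} \left(-266\right) = 1 \left(-266\right) = -266$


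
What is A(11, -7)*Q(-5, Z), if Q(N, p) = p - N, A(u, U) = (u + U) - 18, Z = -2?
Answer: -42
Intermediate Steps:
A(u, U) = -18 + U + u (A(u, U) = (U + u) - 18 = -18 + U + u)
A(11, -7)*Q(-5, Z) = (-18 - 7 + 11)*(-2 - 1*(-5)) = -14*(-2 + 5) = -14*3 = -42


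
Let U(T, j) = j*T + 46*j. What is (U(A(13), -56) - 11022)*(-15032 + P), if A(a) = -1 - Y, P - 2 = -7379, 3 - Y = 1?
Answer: 300952870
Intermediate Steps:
Y = 2 (Y = 3 - 1*1 = 3 - 1 = 2)
P = -7377 (P = 2 - 7379 = -7377)
A(a) = -3 (A(a) = -1 - 1*2 = -1 - 2 = -3)
U(T, j) = 46*j + T*j (U(T, j) = T*j + 46*j = 46*j + T*j)
(U(A(13), -56) - 11022)*(-15032 + P) = (-56*(46 - 3) - 11022)*(-15032 - 7377) = (-56*43 - 11022)*(-22409) = (-2408 - 11022)*(-22409) = -13430*(-22409) = 300952870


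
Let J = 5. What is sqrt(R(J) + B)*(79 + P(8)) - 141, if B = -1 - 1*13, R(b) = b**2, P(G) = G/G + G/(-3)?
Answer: -141 + 232*sqrt(11)/3 ≈ 115.49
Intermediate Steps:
P(G) = 1 - G/3 (P(G) = 1 + G*(-1/3) = 1 - G/3)
B = -14 (B = -1 - 13 = -14)
sqrt(R(J) + B)*(79 + P(8)) - 141 = sqrt(5**2 - 14)*(79 + (1 - 1/3*8)) - 141 = sqrt(25 - 14)*(79 + (1 - 8/3)) - 141 = sqrt(11)*(79 - 5/3) - 141 = sqrt(11)*(232/3) - 141 = 232*sqrt(11)/3 - 141 = -141 + 232*sqrt(11)/3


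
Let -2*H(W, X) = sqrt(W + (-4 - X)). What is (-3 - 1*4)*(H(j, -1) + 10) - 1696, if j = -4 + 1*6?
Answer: -1766 + 7*I/2 ≈ -1766.0 + 3.5*I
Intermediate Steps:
j = 2 (j = -4 + 6 = 2)
H(W, X) = -sqrt(-4 + W - X)/2 (H(W, X) = -sqrt(W + (-4 - X))/2 = -sqrt(-4 + W - X)/2)
(-3 - 1*4)*(H(j, -1) + 10) - 1696 = (-3 - 1*4)*(-sqrt(-4 + 2 - 1*(-1))/2 + 10) - 1696 = (-3 - 4)*(-sqrt(-4 + 2 + 1)/2 + 10) - 1696 = -7*(-I/2 + 10) - 1696 = -7*(10 - I/2) - 1696 = (-70 + 7*I/2) - 1696 = -1766 + 7*I/2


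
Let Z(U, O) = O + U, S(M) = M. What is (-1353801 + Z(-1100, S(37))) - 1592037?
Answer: -2946901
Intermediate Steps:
(-1353801 + Z(-1100, S(37))) - 1592037 = (-1353801 + (37 - 1100)) - 1592037 = (-1353801 - 1063) - 1592037 = -1354864 - 1592037 = -2946901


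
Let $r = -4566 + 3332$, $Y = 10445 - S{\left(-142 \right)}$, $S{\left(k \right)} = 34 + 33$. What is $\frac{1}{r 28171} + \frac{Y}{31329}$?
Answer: $\frac{360770527963}{1089090465606} \approx 0.33126$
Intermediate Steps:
$S{\left(k \right)} = 67$
$Y = 10378$ ($Y = 10445 - 67 = 10378$)
$r = -1234$
$\frac{1}{r 28171} + \frac{Y}{31329} = \frac{1}{\left(-1234\right) 28171} + \frac{10378}{31329} = \left(- \frac{1}{1234}\right) \frac{1}{28171} + 10378 \cdot \frac{1}{31329} = - \frac{1}{34763014} + \frac{10378}{31329} = \frac{360770527963}{1089090465606}$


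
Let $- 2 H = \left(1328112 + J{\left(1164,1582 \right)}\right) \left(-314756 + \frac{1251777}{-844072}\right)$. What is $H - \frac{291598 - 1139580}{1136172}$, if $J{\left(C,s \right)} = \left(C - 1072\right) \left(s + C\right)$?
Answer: $\frac{7455576108612087882355}{29969092887} \approx 2.4878 \cdot 10^{11}$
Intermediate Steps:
$J{\left(C,s \right)} = \left(-1072 + C\right) \left(C + s\right)$
$H = \frac{52496108748250937}{211018}$ ($H = - \frac{\left(1328112 + \left(1164^{2} - 1247808 - 1695904 + 1164 \cdot 1582\right)\right) \left(-314756 + \frac{1251777}{-844072}\right)}{2} = - \frac{\left(1328112 + \left(1354896 - 1247808 - 1695904 + 1841448\right)\right) \left(-314756 + 1251777 \left(- \frac{1}{844072}\right)\right)}{2} = - \frac{\left(1328112 + 252632\right) \left(-314756 - \frac{1251777}{844072}\right)}{2} = - \frac{1580744 \left(- \frac{265677978209}{844072}\right)}{2} = \left(- \frac{1}{2}\right) \left(- \frac{52496108748250937}{105509}\right) = \frac{52496108748250937}{211018} \approx 2.4878 \cdot 10^{11}$)
$H - \frac{291598 - 1139580}{1136172} = \frac{52496108748250937}{211018} - \frac{291598 - 1139580}{1136172} = \frac{52496108748250937}{211018} - \left(291598 - 1139580\right) \frac{1}{1136172} = \frac{52496108748250937}{211018} - \left(-847982\right) \frac{1}{1136172} = \frac{52496108748250937}{211018} - - \frac{423991}{568086} = \frac{52496108748250937}{211018} + \frac{423991}{568086} = \frac{7455576108612087882355}{29969092887}$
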